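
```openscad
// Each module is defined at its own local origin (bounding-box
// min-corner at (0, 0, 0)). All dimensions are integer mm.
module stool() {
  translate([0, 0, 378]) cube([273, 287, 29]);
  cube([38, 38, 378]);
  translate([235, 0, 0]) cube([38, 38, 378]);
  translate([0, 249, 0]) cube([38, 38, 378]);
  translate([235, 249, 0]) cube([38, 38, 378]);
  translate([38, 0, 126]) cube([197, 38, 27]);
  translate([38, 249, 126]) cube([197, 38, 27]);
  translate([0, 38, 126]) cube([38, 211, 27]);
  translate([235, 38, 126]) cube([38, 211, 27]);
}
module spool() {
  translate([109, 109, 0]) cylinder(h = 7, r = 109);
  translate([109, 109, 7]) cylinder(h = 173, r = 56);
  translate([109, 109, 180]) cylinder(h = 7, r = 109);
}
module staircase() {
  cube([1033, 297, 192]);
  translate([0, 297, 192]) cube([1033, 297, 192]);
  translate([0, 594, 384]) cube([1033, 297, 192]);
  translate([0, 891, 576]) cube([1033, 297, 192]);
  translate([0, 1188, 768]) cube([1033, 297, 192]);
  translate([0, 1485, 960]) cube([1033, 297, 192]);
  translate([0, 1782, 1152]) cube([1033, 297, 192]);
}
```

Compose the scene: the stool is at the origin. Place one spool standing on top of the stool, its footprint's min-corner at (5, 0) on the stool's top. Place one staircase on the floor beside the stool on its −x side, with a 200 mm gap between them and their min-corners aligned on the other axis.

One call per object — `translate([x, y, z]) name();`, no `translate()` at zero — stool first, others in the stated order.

stool();
translate([5, 0, 407]) spool();
translate([-1233, 0, 0]) staircase();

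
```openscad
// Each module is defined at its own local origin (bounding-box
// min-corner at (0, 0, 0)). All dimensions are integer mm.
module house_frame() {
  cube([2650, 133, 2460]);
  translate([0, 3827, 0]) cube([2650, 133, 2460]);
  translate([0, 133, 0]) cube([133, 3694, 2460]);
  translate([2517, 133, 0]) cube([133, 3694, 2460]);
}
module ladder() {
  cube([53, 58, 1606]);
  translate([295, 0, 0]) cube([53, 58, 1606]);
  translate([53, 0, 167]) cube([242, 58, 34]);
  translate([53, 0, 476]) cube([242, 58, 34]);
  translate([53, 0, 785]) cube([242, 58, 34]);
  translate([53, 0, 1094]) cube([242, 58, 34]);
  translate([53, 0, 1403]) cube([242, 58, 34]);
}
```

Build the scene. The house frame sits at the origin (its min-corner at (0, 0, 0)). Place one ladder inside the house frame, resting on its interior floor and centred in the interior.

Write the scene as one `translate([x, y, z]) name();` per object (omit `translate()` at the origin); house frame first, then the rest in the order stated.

house_frame();
translate([1151, 1951, 0]) ladder();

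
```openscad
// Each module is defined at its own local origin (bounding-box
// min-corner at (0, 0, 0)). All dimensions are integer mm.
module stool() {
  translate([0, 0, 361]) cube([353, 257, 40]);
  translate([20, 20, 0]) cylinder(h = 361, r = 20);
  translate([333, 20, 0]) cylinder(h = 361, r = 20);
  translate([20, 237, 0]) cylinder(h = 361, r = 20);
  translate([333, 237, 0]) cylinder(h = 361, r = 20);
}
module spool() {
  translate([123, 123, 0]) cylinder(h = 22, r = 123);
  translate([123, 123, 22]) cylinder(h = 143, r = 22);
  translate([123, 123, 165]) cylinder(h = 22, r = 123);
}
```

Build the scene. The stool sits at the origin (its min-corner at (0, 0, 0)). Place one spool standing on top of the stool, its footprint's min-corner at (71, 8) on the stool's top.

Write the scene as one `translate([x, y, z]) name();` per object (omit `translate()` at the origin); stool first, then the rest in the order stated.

stool();
translate([71, 8, 401]) spool();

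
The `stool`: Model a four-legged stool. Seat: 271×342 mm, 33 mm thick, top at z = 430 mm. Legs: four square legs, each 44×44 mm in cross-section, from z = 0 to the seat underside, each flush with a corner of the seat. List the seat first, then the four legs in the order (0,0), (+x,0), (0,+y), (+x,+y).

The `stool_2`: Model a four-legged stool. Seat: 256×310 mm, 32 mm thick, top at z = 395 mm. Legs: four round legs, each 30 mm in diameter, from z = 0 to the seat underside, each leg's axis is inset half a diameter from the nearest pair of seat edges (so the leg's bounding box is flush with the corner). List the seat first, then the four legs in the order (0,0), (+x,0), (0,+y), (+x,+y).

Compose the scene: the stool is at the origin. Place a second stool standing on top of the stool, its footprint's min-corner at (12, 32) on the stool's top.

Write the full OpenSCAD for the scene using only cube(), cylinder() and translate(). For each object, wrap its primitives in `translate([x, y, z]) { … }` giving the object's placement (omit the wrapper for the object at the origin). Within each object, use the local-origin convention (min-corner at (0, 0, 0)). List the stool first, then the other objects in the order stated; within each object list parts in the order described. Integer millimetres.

translate([0, 0, 397]) cube([271, 342, 33]);
cube([44, 44, 397]);
translate([227, 0, 0]) cube([44, 44, 397]);
translate([0, 298, 0]) cube([44, 44, 397]);
translate([227, 298, 0]) cube([44, 44, 397]);
translate([12, 32, 430]) {
  translate([0, 0, 363]) cube([256, 310, 32]);
  translate([15, 15, 0]) cylinder(h = 363, r = 15);
  translate([241, 15, 0]) cylinder(h = 363, r = 15);
  translate([15, 295, 0]) cylinder(h = 363, r = 15);
  translate([241, 295, 0]) cylinder(h = 363, r = 15);
}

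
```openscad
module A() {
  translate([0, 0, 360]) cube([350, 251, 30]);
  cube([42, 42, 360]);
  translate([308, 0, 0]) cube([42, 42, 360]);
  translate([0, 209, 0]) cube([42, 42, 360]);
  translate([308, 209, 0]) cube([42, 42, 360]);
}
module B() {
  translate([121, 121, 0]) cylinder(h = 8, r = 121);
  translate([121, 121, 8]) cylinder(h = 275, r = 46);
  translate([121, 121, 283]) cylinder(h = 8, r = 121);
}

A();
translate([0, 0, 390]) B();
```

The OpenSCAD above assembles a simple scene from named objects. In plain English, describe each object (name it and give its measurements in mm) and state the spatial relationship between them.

A is a four-legged stool. The seat is 350×251 mm, 30 mm thick, top at z = 390 mm. It stands on four square legs, each 42×42 mm in cross-section, from z = 0 to the seat underside, each flush with a corner of the seat.

B is a spool: two coaxial disc flanges of radius 121 mm and thickness 8 mm, joined by a core cylinder of radius 46 mm and height 275 mm. The lower flange rests on z = 0 and the three cylinders share a vertical axis.

The spool is on top of the stool.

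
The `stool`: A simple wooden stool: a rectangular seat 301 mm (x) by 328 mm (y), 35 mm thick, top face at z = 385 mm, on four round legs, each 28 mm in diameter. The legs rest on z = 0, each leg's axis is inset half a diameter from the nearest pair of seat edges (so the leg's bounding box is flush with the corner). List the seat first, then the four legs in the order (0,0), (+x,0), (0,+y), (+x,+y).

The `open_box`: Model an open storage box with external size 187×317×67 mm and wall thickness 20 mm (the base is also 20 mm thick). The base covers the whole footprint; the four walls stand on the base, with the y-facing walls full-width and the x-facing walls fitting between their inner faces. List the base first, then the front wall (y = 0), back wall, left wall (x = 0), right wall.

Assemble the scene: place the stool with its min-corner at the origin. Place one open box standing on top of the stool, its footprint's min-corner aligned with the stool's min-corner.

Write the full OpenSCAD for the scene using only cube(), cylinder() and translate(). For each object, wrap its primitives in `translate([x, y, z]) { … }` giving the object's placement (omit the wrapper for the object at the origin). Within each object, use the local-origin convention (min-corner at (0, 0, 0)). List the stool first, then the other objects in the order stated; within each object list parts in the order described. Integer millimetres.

translate([0, 0, 350]) cube([301, 328, 35]);
translate([14, 14, 0]) cylinder(h = 350, r = 14);
translate([287, 14, 0]) cylinder(h = 350, r = 14);
translate([14, 314, 0]) cylinder(h = 350, r = 14);
translate([287, 314, 0]) cylinder(h = 350, r = 14);
translate([0, 0, 385]) {
  cube([187, 317, 20]);
  translate([0, 0, 20]) cube([187, 20, 47]);
  translate([0, 297, 20]) cube([187, 20, 47]);
  translate([0, 20, 20]) cube([20, 277, 47]);
  translate([167, 20, 20]) cube([20, 277, 47]);
}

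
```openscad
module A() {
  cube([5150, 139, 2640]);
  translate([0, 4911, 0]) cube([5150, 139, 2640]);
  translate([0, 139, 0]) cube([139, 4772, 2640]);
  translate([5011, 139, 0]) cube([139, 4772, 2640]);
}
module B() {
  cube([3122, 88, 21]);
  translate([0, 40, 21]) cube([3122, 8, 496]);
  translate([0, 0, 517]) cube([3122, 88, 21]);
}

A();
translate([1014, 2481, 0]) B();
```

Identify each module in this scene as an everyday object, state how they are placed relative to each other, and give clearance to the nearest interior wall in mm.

A is a house frame. B is an I-beam. The I-beam sits inside the house frame, centred. The clearance to the nearest interior wall is 875 mm.

Clearances: x = 875, y = 2342; minimum 875 mm.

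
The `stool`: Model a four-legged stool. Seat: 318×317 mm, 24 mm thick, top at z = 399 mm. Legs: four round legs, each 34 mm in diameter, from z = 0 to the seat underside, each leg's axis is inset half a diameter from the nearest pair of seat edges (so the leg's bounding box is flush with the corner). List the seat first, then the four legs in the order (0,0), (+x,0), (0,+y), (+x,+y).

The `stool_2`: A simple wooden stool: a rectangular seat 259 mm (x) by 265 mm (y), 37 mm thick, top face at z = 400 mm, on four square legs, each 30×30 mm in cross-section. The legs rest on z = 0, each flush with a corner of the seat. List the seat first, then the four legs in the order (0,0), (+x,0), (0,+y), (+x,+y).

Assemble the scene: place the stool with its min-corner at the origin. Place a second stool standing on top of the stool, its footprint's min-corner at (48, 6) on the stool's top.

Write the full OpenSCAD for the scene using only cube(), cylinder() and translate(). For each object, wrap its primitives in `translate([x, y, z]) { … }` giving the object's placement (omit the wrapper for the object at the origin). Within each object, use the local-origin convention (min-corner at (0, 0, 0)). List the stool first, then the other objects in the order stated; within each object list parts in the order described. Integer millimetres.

translate([0, 0, 375]) cube([318, 317, 24]);
translate([17, 17, 0]) cylinder(h = 375, r = 17);
translate([301, 17, 0]) cylinder(h = 375, r = 17);
translate([17, 300, 0]) cylinder(h = 375, r = 17);
translate([301, 300, 0]) cylinder(h = 375, r = 17);
translate([48, 6, 399]) {
  translate([0, 0, 363]) cube([259, 265, 37]);
  cube([30, 30, 363]);
  translate([229, 0, 0]) cube([30, 30, 363]);
  translate([0, 235, 0]) cube([30, 30, 363]);
  translate([229, 235, 0]) cube([30, 30, 363]);
}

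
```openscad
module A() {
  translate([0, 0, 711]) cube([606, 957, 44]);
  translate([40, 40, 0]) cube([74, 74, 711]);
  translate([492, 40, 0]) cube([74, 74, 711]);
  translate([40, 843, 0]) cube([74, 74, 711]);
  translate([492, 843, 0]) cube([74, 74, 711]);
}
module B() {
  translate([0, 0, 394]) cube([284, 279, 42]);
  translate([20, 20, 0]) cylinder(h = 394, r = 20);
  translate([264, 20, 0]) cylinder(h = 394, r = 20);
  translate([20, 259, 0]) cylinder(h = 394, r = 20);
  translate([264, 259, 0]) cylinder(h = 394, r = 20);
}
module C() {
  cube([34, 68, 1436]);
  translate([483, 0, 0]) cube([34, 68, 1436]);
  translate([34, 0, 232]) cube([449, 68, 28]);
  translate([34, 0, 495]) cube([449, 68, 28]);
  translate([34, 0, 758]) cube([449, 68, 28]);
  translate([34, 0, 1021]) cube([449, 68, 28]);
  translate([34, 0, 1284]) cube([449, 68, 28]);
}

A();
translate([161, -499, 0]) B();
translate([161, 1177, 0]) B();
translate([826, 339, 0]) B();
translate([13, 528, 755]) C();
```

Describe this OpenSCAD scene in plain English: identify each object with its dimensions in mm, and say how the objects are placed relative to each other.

A is a table with a 606×957 mm rectangular top, 44 mm thick, top surface at z = 755 mm, supported by four 74×74 mm square legs, each inset 40 mm from the nearest pair of top edges, running from the floor.

B is a four-legged stool. The seat is a 284×279×42 mm slab whose top surface is at z = 436 mm; four round legs, each 40 mm in diameter, run from the floor (z = 0) to the underside of the seat, each leg's axis is inset half a diameter from the nearest pair of seat edges (so the leg's bounding box is flush with the corner).

C is a straight ladder. Two 34×68 mm vertical rails, 1436 mm tall, stand 517 mm apart (outside-to-outside) with their front faces coplanar on the −y side. 5 rungs, each 68 mm deep and 28 mm tall, span between the inner faces of the rails, front faces flush with the rails. The lowest rung's underside is at z = 232 mm and rungs are spaced 263 mm apart (underside to underside).

Three stools sit around the table at the −y, +y, +x sides. The ladder is on top of the table.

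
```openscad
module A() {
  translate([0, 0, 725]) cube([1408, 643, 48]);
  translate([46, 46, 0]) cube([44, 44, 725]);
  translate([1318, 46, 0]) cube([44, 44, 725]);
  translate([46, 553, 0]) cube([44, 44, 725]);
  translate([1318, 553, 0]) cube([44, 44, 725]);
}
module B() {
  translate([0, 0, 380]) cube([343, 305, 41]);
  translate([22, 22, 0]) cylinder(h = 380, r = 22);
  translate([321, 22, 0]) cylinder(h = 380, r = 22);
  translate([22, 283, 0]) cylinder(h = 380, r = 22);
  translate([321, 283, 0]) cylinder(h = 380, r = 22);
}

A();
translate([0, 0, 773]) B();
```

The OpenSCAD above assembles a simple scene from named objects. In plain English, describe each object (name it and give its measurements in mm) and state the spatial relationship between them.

A is a table with a 1408×643 mm rectangular top, 48 mm thick, top surface at z = 773 mm, supported by four 44×44 mm square legs, each inset 46 mm from the nearest pair of top edges, running from the floor.

B is a simple wooden stool: a rectangular seat 343 mm (x) by 305 mm (y), 41 mm thick, top face at z = 421 mm, on four round legs, each 44 mm in diameter. The legs rest on z = 0, each leg's axis is inset half a diameter from the nearest pair of seat edges (so the leg's bounding box is flush with the corner).

The stool is on top of the table.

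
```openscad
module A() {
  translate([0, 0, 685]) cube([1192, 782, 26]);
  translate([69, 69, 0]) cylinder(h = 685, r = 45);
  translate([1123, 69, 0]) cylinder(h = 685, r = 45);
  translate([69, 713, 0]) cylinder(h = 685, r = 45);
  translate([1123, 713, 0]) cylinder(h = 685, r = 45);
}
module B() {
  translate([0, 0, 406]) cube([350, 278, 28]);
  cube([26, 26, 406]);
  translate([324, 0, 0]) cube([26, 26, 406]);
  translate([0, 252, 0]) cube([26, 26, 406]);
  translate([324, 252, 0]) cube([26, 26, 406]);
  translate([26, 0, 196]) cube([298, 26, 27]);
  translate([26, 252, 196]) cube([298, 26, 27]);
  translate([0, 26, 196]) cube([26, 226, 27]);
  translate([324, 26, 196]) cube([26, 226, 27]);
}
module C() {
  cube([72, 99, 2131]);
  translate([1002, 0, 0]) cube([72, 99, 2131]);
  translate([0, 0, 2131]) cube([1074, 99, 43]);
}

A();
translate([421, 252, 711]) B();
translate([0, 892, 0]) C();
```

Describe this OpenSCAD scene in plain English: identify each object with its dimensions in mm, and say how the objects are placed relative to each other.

A is a table with a 1192×782 mm rectangular top, 26 mm thick, top surface at z = 711 mm, supported by four round legs of 90 mm diameter, each leg's bounding box inset 24 mm from the nearest pair of top edges, running from the floor.

B is a simple wooden stool: a rectangular seat 350 mm (x) by 278 mm (y), 28 mm thick, top face at z = 434 mm, on four square legs, each 26×26 mm in cross-section. The legs rest on z = 0, each flush with a corner of the seat. Four stretchers, 26 mm wide and 27 mm tall, connect adjacent legs with their undersides at z = 196 mm, each running between the inner faces of the legs it joins and aligned with the legs' outer faces on the other axis.

C is a rectangular door frame: two vertical jambs of 72×99 mm section, 2131 mm tall, with a clear opening 930 mm wide between their inner faces. A header 43 mm tall and 99 mm deep lies on top of the jambs and spans the full outside width.

The stool is on top of the table, centred. The door frame is on the floor beside the table on its +y side.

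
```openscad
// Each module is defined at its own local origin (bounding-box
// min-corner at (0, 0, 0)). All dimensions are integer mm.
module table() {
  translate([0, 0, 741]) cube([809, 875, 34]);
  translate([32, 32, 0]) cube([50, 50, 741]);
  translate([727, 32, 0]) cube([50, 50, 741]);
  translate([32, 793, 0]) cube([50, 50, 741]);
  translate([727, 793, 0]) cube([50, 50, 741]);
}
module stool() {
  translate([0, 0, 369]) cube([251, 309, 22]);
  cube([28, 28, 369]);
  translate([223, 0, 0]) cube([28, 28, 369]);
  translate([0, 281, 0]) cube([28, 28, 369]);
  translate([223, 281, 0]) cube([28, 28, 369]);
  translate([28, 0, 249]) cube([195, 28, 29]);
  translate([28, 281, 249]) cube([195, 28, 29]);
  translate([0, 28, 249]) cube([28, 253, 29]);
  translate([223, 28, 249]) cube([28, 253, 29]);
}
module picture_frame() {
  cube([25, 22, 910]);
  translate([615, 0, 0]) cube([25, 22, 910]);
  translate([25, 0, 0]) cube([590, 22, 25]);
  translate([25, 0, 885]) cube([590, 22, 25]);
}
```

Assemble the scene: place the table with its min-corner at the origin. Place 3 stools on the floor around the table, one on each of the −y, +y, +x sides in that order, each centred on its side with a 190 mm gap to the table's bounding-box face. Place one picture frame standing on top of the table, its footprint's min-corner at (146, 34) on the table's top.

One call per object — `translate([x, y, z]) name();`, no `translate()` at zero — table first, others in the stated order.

table();
translate([279, -499, 0]) stool();
translate([279, 1065, 0]) stool();
translate([999, 283, 0]) stool();
translate([146, 34, 775]) picture_frame();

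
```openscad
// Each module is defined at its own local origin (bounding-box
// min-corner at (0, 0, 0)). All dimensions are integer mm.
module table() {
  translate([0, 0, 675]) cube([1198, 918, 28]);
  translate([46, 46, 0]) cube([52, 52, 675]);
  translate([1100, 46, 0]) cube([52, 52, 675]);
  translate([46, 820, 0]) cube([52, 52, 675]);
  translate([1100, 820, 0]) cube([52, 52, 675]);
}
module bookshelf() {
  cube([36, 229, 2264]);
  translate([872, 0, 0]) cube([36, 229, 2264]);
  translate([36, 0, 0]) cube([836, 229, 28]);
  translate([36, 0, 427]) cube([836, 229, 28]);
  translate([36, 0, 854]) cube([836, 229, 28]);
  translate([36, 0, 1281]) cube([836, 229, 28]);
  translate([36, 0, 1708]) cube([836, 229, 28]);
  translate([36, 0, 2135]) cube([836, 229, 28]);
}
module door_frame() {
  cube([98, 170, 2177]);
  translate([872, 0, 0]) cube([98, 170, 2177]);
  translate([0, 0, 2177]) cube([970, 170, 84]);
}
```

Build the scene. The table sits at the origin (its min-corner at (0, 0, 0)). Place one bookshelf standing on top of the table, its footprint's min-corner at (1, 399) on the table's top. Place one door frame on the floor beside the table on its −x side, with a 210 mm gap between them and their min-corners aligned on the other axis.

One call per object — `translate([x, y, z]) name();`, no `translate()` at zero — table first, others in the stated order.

table();
translate([1, 399, 703]) bookshelf();
translate([-1180, 0, 0]) door_frame();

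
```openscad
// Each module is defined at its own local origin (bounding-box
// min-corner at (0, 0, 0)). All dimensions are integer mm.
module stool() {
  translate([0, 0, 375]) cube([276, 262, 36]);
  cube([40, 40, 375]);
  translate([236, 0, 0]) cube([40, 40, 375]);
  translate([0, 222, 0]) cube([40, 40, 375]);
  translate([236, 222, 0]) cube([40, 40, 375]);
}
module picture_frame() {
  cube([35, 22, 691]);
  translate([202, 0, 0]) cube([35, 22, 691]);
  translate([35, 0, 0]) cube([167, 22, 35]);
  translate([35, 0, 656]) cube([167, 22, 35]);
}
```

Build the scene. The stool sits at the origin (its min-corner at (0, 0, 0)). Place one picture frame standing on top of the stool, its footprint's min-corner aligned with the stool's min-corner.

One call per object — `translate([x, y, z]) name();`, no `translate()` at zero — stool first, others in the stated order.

stool();
translate([0, 0, 411]) picture_frame();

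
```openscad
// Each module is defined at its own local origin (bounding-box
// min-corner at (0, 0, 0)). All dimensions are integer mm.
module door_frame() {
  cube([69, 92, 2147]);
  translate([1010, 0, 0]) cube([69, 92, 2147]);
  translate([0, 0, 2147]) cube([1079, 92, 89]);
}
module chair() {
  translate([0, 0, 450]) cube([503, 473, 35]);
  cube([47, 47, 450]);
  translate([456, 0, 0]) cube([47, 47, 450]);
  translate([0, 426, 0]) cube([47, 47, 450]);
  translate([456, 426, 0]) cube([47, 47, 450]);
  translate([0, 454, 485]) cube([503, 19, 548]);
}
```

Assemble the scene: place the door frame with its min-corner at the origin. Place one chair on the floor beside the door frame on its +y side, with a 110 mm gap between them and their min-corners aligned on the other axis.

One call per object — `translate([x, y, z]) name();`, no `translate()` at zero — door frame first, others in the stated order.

door_frame();
translate([0, 202, 0]) chair();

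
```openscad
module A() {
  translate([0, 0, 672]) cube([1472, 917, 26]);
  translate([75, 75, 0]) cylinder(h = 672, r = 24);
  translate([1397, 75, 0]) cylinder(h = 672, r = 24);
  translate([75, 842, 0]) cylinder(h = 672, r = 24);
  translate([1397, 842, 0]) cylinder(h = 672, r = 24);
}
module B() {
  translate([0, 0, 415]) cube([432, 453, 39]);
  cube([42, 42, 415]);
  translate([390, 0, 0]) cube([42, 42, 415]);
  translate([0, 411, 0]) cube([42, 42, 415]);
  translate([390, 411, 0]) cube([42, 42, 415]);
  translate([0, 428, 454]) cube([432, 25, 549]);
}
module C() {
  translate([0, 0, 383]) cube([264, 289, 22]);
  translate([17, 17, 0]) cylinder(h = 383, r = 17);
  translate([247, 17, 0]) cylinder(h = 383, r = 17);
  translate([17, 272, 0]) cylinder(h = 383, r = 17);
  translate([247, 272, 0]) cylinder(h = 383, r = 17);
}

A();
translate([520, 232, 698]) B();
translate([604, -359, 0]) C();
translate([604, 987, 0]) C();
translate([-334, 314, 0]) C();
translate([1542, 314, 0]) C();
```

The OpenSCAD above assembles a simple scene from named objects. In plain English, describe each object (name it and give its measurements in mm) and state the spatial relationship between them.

A is a table with a 1472×917 mm rectangular top, 26 mm thick, top surface at z = 698 mm, supported by four round legs of 48 mm diameter, each leg's bounding box inset 51 mm from the nearest pair of top edges, running from the floor.

B is a chair. The seat is a 432×453×39 mm slab with its top at z = 454 mm, on four 42×42 mm corner legs (flush with the seat edges, standing on z = 0). A flat backrest 25 mm thick, 549 mm tall, spans the full seat width and rises from the seat top along its +y edge, rear face flush with the rear of the seat.

C is a four-legged stool. The seat is 264×289 mm, 22 mm thick, top at z = 405 mm. It stands on four round legs, each 34 mm in diameter, from z = 0 to the seat underside, each leg's axis is inset half a diameter from the nearest pair of seat edges (so the leg's bounding box is flush with the corner).

The chair is on top of the table, centred. Four stools sit around the table at the −y, +y, −x, +x sides.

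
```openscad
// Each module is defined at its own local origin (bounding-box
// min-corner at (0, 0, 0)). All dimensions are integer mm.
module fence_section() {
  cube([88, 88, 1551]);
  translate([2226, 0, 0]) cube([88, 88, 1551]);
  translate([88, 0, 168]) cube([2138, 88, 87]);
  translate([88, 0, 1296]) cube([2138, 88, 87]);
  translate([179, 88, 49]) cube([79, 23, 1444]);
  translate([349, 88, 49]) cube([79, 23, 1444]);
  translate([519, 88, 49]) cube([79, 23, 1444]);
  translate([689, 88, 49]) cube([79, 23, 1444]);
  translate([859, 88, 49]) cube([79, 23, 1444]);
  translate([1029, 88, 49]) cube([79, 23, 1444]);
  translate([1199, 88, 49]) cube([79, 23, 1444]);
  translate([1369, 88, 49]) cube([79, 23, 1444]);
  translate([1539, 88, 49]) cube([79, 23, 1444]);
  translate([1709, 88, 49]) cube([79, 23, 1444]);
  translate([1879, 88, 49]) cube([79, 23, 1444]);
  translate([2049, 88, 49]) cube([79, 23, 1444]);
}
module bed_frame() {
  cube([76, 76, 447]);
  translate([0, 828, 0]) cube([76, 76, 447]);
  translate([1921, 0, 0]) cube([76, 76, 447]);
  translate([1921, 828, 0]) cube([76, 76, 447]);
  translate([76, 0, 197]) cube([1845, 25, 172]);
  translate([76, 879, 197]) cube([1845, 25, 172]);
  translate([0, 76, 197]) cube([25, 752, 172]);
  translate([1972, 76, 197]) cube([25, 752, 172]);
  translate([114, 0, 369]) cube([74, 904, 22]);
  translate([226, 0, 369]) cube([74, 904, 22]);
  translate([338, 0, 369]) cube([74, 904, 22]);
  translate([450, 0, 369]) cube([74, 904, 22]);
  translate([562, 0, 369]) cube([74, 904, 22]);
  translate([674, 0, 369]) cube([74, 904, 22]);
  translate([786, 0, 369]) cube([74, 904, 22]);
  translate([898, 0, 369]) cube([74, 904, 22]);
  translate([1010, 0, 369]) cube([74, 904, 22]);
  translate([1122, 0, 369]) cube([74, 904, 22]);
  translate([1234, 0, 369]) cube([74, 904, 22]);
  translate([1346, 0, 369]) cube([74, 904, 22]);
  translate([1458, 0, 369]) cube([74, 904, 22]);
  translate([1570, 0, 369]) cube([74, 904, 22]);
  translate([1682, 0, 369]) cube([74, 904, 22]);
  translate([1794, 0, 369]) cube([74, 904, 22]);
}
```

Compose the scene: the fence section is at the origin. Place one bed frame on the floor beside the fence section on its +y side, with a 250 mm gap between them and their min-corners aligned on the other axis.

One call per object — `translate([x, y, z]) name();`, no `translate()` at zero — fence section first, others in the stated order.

fence_section();
translate([0, 361, 0]) bed_frame();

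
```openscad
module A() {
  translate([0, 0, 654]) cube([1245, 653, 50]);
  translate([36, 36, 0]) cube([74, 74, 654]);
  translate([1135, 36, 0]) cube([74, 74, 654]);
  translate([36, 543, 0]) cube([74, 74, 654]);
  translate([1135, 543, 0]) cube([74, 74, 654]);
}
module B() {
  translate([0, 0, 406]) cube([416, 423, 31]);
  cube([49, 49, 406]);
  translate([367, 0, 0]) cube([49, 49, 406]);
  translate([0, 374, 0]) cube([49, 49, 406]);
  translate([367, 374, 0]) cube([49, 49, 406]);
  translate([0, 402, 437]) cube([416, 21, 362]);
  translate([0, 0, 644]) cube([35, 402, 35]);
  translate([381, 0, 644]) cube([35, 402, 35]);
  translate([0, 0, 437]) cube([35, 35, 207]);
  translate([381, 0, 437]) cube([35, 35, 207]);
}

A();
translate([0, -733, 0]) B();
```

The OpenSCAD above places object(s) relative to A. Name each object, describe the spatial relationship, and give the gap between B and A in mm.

The chair's nearest face is 310 mm from the table's −y face.

A is a table. B is a chair. The chair is on the floor beside the table on its −y side. The gap between the chair and the table is 310 mm.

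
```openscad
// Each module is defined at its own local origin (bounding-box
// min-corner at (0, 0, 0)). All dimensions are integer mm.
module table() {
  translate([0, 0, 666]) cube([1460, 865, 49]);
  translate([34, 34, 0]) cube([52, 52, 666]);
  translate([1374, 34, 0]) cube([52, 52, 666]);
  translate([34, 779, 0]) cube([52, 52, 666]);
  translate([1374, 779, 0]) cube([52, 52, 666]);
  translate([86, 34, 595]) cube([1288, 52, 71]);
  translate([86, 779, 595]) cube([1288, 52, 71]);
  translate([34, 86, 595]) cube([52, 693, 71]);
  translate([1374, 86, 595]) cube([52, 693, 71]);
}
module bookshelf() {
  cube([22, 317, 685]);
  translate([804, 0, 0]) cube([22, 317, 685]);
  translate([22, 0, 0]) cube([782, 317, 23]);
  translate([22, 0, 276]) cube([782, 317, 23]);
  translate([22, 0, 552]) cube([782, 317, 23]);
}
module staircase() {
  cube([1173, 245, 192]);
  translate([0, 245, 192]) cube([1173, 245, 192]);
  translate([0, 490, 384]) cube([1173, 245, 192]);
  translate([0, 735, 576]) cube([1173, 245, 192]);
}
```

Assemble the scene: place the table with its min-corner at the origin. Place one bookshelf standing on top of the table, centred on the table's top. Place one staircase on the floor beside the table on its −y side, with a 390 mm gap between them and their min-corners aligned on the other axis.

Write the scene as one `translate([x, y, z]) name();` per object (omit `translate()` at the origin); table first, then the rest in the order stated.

table();
translate([317, 274, 715]) bookshelf();
translate([0, -1370, 0]) staircase();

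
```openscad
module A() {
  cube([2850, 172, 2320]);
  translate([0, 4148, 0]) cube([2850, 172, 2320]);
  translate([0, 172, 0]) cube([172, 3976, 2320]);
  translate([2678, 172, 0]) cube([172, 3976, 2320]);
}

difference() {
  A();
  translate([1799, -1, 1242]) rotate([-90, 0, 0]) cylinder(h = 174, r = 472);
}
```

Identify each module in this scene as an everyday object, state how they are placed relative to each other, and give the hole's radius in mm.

A is a house frame. The house frame has a circular hole through its front wall. The hole's radius is 472 mm.

The subtracted cylinder has r = 472 mm.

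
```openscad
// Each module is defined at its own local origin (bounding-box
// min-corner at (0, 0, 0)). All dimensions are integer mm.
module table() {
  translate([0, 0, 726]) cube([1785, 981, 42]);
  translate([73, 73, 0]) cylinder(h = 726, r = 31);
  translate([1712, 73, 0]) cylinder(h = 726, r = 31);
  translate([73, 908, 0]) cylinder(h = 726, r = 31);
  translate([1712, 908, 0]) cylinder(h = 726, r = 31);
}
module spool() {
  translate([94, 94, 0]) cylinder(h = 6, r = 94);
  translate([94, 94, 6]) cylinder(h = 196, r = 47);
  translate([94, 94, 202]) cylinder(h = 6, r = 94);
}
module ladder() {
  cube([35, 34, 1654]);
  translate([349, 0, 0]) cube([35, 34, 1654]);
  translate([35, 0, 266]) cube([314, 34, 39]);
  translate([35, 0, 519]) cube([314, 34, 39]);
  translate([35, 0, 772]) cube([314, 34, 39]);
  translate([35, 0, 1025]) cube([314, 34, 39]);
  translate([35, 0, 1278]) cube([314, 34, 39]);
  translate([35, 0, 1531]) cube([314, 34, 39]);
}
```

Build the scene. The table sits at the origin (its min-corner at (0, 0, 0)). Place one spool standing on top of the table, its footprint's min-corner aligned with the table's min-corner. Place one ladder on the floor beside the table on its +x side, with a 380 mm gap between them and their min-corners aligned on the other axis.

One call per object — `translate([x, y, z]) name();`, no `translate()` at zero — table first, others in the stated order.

table();
translate([0, 0, 768]) spool();
translate([2165, 0, 0]) ladder();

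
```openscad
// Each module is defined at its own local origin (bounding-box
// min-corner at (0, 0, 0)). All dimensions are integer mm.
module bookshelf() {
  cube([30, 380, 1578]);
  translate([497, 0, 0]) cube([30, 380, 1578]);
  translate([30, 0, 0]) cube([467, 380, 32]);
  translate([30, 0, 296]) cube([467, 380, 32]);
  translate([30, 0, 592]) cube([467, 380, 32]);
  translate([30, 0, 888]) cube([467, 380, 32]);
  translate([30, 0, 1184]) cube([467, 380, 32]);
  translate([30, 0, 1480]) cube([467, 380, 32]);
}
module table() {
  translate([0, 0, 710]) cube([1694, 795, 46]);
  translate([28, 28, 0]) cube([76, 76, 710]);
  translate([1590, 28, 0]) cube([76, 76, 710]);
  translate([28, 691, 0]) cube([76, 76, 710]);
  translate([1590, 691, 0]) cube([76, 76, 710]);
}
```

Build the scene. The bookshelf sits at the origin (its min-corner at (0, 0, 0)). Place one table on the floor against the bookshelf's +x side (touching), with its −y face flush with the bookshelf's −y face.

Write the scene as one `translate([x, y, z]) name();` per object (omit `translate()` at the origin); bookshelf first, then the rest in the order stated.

bookshelf();
translate([527, 0, 0]) table();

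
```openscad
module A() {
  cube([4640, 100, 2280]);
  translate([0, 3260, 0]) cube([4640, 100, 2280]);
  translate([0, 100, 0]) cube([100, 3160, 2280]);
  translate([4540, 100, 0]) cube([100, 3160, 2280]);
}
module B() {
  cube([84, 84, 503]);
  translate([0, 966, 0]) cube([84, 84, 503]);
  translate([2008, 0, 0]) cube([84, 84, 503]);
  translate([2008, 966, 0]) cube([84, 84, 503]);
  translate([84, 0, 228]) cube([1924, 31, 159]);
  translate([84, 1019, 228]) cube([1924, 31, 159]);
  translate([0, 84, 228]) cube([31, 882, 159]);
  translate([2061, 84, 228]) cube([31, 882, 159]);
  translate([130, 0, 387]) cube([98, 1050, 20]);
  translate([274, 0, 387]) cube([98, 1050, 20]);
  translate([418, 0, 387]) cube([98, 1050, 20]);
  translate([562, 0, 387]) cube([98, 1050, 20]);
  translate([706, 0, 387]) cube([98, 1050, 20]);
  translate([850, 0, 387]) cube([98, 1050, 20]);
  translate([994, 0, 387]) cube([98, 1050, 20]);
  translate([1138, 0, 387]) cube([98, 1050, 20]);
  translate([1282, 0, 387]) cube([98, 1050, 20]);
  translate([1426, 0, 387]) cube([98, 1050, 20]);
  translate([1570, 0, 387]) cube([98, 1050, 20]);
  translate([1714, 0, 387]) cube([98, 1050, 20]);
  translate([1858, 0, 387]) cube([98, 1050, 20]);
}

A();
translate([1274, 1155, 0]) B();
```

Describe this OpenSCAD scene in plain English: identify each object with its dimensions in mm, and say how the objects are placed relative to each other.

A is the wall frame of a small rectangular building: four walls, each 2280 mm tall and 100 mm thick, enclosing a footprint 4640 mm (x) by 3360 mm (y) outside-to-outside, with no floor or roof. The front and back walls (the −y and +y sides) span the full width; the two side walls fit between them.

B is a bed frame 2092 mm long (x) by 1050 mm wide (y). Four 84×84 mm corner posts, 503 mm tall, at the corners of the footprint. Four rails of 31 mm thickness and 159 mm height run between adjacent posts with their undersides at z = 228 mm, their outer faces flush with the outside of the frame (the two x-running rails run between the posts' inner faces; the two y-running rails run between the posts' inner faces). 13 slats, each 98 mm wide (x) and 20 mm thick, lie across the top of the two x-running rails, running the full 1050 mm width of the frame in y; the slats are evenly spaced along x between the inner faces of the end posts with equal gaps (rounded down to the nearest mm) at the −x end and between each pair — any rounding remainder accumulates at the +x end.

The bed frame sits inside the house frame, centred.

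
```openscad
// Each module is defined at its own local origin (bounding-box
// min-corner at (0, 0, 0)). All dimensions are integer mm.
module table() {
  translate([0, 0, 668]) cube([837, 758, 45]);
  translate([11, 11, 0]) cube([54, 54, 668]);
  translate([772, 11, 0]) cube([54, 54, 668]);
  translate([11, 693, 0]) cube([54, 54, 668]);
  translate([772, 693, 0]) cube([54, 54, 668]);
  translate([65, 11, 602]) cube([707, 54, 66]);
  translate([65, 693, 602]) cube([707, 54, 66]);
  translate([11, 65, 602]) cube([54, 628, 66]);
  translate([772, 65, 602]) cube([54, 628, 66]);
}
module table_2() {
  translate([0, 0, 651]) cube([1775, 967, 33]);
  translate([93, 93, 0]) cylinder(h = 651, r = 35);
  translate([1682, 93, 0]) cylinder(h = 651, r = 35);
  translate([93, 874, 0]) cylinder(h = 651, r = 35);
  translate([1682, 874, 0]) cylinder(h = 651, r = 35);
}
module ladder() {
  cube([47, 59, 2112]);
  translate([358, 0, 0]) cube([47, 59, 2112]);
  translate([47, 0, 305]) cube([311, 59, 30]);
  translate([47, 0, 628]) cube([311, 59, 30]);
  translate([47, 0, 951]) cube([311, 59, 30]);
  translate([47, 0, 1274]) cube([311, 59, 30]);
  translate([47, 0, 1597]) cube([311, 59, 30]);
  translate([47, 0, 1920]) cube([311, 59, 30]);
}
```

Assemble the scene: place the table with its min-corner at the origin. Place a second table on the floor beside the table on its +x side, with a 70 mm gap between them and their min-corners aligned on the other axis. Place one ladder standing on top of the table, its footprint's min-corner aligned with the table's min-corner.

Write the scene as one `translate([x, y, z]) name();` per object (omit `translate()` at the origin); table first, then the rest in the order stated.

table();
translate([907, 0, 0]) table_2();
translate([0, 0, 713]) ladder();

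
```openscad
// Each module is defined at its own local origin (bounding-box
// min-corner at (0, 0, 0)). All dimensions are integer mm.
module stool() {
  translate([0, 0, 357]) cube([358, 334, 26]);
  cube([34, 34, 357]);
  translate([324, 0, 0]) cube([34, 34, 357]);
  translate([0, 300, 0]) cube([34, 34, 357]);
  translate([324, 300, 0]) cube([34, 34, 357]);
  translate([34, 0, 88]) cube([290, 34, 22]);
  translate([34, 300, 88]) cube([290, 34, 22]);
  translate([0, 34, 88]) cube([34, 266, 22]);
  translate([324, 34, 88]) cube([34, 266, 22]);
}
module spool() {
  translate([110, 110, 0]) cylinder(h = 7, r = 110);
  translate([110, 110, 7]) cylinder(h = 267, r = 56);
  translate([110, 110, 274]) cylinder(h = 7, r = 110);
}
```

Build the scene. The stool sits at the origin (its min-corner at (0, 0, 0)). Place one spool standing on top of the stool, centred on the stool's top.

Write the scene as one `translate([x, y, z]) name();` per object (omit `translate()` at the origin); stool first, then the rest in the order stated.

stool();
translate([69, 57, 383]) spool();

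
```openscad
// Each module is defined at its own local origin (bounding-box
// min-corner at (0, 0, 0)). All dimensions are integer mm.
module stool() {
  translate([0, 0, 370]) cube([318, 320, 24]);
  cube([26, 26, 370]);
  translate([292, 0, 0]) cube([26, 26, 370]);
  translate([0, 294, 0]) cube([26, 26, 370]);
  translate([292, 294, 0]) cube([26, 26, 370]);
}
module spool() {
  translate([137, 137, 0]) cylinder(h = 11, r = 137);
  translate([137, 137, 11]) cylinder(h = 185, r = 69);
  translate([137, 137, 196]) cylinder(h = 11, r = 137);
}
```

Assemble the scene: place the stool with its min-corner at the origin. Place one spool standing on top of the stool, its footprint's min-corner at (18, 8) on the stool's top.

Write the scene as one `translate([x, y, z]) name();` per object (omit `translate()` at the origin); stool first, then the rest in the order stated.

stool();
translate([18, 8, 394]) spool();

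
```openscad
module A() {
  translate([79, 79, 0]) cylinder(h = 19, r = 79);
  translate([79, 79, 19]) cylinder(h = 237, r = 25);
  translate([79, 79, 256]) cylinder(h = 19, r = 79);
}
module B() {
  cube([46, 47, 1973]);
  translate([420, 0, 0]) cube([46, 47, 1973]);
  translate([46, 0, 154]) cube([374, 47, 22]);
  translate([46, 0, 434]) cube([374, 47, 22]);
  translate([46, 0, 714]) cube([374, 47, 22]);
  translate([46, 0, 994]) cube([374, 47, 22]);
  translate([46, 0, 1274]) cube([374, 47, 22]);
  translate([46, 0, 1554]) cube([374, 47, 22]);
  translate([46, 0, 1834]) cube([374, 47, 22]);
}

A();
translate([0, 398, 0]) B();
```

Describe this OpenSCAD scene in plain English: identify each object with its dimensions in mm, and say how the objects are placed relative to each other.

A is a spool: two coaxial disc flanges of radius 79 mm and thickness 19 mm, joined by a core cylinder of radius 25 mm and height 237 mm. The lower flange rests on z = 0 and the three cylinders share a vertical axis.

B is a straight ladder. Two 46×47 mm vertical rails, 1973 mm tall, stand 466 mm apart (outside-to-outside) with their front faces coplanar on the −y side. 7 rungs, each 47 mm deep and 22 mm tall, span between the inner faces of the rails, front faces flush with the rails. The lowest rung's underside is at z = 154 mm and rungs are spaced 280 mm apart (underside to underside).

The ladder is on the floor beside the spool on its +y side.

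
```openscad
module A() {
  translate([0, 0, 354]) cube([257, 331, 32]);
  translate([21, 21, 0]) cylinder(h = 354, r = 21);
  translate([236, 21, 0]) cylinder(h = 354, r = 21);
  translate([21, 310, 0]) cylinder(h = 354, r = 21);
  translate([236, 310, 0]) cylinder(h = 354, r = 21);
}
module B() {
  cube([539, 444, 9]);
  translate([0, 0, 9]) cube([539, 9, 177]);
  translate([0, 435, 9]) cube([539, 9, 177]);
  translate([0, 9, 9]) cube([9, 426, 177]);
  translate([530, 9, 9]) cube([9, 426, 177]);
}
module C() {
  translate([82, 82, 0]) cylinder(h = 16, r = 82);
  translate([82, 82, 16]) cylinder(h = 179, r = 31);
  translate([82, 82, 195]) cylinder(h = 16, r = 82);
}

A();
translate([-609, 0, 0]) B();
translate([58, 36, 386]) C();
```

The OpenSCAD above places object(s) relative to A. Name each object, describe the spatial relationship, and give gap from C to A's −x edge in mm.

A is a stool. B is an open box. C is a spool. The open box is on the floor beside the stool on its −x side. The spool is on top of the stool. The gap from the spool to the stool's −x edge is 58 mm.

The spool's min-x is at 58; the stool's min-x is 0; gap = 58 mm.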